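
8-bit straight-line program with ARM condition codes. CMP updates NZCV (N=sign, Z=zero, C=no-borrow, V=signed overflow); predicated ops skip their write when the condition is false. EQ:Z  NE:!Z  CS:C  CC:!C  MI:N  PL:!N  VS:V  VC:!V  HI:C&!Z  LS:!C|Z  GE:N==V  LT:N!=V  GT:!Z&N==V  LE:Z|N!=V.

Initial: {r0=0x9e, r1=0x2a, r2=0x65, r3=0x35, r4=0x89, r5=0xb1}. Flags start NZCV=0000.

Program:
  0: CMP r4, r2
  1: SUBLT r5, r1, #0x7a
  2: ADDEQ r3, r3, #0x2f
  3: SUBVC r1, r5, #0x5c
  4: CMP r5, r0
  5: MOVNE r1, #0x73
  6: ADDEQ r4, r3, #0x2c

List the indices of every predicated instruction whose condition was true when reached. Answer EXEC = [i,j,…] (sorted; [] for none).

EXEC = [1,5]

[0] flags=0011 → (cmp)
[1] flags=0011 LT?T → r5=0xb0
[2] flags=0011 EQ?F → skip
[3] flags=0011 VC?F → skip
[4] flags=0010 → (cmp)
[5] flags=0010 NE?T → r1=0x73
[6] flags=0010 EQ?F → skip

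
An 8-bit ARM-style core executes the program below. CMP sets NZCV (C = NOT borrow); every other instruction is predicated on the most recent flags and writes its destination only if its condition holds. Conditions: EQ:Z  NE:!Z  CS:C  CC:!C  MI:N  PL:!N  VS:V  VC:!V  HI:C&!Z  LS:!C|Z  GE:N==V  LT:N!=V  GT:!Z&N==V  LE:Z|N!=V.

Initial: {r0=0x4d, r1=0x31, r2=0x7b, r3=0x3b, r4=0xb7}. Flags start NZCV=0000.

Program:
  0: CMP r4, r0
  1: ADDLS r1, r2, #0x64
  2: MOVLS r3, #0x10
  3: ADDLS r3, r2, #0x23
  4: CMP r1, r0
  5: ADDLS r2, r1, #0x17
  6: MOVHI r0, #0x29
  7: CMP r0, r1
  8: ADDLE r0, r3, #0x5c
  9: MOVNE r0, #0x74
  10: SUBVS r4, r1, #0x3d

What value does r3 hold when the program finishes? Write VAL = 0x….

[0] flags=0011 → (cmp)
[1] flags=0011 LS?F → skip
[2] flags=0011 LS?F → skip
[3] flags=0011 LS?F → skip
[4] flags=1000 → (cmp)
[5] flags=1000 LS?T → r2=0x48
[6] flags=1000 HI?F → skip
[7] flags=0010 → (cmp)
[8] flags=0010 LE?F → skip
[9] flags=0010 NE?T → r0=0x74
[10] flags=0010 VS?F → skip

VAL = 0x3b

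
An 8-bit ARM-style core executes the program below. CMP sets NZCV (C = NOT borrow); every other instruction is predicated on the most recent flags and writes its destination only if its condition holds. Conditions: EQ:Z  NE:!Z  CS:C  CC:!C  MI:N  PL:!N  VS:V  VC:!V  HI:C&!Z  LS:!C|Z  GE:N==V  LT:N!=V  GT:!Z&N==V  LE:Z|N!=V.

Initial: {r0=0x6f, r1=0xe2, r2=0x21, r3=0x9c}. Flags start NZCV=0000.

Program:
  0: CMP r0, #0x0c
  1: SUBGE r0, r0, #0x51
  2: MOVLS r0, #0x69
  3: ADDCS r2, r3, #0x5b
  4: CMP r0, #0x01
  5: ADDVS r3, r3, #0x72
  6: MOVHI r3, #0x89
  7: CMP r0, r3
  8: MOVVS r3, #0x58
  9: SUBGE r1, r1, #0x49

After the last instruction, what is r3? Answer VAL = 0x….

[0] flags=0010 → (cmp)
[1] flags=0010 GE?T → r0=0x1e
[2] flags=0010 LS?F → skip
[3] flags=0010 CS?T → r2=0xf7
[4] flags=0010 → (cmp)
[5] flags=0010 VS?F → skip
[6] flags=0010 HI?T → r3=0x89
[7] flags=1001 → (cmp)
[8] flags=1001 VS?T → r3=0x58
[9] flags=1001 GE?T → r1=0x99

VAL = 0x58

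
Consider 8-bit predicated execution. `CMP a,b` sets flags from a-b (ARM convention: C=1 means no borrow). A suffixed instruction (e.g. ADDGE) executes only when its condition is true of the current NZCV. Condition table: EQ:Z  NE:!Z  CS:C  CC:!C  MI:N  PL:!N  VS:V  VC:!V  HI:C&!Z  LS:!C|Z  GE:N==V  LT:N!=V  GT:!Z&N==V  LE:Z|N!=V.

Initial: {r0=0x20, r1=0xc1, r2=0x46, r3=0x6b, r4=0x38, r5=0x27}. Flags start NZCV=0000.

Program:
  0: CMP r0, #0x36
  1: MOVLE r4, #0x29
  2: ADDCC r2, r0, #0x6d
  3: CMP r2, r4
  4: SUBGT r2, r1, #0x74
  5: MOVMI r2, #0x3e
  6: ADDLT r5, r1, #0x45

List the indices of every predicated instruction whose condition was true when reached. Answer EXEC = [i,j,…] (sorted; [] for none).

0: ✓ CMP  NZCV=1000
1: ✓ MOVLE  r4←0x29
2: ✓ ADDCC  r2←0x8d
3: ✓ CMP  NZCV=0011
4: · SUBGT
5: · MOVMI
6: ✓ ADDLT  r5←0x06

EXEC = [1,2,6]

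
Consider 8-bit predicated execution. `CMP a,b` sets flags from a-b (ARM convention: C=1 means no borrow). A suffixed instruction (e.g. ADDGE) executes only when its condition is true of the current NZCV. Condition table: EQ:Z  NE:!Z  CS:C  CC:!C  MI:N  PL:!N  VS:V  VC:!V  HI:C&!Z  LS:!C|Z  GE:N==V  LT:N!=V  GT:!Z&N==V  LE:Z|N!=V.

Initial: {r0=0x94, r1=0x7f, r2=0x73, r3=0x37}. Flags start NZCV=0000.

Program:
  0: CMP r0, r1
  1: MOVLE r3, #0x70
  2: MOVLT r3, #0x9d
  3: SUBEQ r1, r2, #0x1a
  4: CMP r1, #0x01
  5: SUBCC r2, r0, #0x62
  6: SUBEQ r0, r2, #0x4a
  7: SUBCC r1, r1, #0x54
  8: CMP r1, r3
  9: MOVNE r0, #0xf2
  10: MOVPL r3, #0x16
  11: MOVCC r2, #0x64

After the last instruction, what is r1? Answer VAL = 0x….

VAL = 0x7f

[0] flags=0011 → (cmp)
[1] flags=0011 LE?T → r3=0x70
[2] flags=0011 LT?T → r3=0x9d
[3] flags=0011 EQ?F → skip
[4] flags=0010 → (cmp)
[5] flags=0010 CC?F → skip
[6] flags=0010 EQ?F → skip
[7] flags=0010 CC?F → skip
[8] flags=1001 → (cmp)
[9] flags=1001 NE?T → r0=0xf2
[10] flags=1001 PL?F → skip
[11] flags=1001 CC?T → r2=0x64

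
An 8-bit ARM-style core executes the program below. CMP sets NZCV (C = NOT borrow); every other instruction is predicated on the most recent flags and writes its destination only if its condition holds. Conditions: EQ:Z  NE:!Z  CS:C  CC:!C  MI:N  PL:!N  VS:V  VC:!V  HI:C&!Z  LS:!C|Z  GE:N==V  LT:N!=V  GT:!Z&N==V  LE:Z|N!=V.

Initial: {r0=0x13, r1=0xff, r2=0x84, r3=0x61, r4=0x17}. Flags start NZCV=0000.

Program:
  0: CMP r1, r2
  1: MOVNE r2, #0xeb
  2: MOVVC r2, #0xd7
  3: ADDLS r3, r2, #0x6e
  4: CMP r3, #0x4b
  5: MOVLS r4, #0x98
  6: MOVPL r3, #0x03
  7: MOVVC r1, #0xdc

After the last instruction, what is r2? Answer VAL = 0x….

VAL = 0xd7

[0] flags=0010 → (cmp)
[1] flags=0010 NE?T → r2=0xeb
[2] flags=0010 VC?T → r2=0xd7
[3] flags=0010 LS?F → skip
[4] flags=0010 → (cmp)
[5] flags=0010 LS?F → skip
[6] flags=0010 PL?T → r3=0x03
[7] flags=0010 VC?T → r1=0xdc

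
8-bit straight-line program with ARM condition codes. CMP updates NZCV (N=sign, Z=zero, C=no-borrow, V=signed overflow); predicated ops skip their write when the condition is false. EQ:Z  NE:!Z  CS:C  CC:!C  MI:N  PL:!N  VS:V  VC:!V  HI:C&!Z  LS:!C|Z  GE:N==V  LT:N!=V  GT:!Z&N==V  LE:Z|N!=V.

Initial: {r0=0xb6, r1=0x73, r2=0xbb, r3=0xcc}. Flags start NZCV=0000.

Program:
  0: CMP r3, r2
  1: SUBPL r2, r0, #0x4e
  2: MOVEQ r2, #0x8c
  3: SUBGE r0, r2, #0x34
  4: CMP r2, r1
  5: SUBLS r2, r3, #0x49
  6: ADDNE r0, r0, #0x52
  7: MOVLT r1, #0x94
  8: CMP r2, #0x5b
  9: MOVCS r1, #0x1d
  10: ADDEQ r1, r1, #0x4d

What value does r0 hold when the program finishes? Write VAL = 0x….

VAL = 0x86

0: ✓ CMP  NZCV=0010
1: ✓ SUBPL  r2←0x68
2: · MOVEQ
3: ✓ SUBGE  r0←0x34
4: ✓ CMP  NZCV=1000
5: ✓ SUBLS  r2←0x83
6: ✓ ADDNE  r0←0x86
7: ✓ MOVLT  r1←0x94
8: ✓ CMP  NZCV=0011
9: ✓ MOVCS  r1←0x1d
10: · ADDEQ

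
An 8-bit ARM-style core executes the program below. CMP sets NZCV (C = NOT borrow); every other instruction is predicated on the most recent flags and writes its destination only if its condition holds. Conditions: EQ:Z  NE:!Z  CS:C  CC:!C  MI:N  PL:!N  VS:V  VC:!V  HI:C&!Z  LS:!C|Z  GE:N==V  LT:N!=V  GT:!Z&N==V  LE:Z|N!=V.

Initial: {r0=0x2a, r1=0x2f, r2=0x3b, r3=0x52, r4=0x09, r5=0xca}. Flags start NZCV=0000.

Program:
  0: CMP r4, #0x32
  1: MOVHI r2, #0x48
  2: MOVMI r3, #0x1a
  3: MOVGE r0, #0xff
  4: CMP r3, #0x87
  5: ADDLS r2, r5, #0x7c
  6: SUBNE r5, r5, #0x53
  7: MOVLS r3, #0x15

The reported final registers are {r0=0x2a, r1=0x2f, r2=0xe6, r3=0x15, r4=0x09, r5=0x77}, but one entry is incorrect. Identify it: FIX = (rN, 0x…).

FIX = (r2, 0x46)

[0] flags=1000 → (cmp)
[1] flags=1000 HI?F → skip
[2] flags=1000 MI?T → r3=0x1a
[3] flags=1000 GE?F → skip
[4] flags=1001 → (cmp)
[5] flags=1001 LS?T → r2=0x46
[6] flags=1001 NE?T → r5=0x77
[7] flags=1001 LS?T → r3=0x15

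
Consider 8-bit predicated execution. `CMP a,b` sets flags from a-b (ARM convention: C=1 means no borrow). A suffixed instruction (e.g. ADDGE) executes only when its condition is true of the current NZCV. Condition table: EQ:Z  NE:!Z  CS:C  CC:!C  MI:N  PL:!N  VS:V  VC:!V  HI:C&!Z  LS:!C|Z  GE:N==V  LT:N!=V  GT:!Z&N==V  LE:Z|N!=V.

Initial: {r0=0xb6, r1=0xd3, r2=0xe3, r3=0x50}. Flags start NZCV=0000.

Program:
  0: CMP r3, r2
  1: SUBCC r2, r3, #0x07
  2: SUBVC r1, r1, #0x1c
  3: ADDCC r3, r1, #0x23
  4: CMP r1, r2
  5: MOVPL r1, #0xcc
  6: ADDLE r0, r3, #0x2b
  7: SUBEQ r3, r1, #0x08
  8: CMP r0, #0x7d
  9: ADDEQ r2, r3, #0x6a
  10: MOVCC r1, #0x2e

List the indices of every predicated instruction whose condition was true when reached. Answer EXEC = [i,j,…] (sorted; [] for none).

0: ✓ CMP  NZCV=0000
1: ✓ SUBCC  r2←0x49
2: ✓ SUBVC  r1←0xb7
3: ✓ ADDCC  r3←0xda
4: ✓ CMP  NZCV=0011
5: ✓ MOVPL  r1←0xcc
6: ✓ ADDLE  r0←0x05
7: · SUBEQ
8: ✓ CMP  NZCV=1000
9: · ADDEQ
10: ✓ MOVCC  r1←0x2e

EXEC = [1,2,3,5,6,10]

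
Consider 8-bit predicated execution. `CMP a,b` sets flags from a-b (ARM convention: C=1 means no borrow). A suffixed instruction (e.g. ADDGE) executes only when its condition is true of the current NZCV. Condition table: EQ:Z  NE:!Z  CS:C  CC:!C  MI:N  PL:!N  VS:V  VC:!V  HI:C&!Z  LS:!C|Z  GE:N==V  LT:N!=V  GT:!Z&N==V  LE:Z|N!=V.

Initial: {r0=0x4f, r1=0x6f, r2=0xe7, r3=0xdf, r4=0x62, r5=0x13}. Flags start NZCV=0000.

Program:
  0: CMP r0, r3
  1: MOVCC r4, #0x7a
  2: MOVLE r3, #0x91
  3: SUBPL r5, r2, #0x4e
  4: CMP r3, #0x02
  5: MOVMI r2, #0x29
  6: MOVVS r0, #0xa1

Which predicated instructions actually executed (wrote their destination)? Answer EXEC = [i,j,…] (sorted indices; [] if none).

[0] flags=0000 → (cmp)
[1] flags=0000 CC?T → r4=0x7a
[2] flags=0000 LE?F → skip
[3] flags=0000 PL?T → r5=0x99
[4] flags=1010 → (cmp)
[5] flags=1010 MI?T → r2=0x29
[6] flags=1010 VS?F → skip

EXEC = [1,3,5]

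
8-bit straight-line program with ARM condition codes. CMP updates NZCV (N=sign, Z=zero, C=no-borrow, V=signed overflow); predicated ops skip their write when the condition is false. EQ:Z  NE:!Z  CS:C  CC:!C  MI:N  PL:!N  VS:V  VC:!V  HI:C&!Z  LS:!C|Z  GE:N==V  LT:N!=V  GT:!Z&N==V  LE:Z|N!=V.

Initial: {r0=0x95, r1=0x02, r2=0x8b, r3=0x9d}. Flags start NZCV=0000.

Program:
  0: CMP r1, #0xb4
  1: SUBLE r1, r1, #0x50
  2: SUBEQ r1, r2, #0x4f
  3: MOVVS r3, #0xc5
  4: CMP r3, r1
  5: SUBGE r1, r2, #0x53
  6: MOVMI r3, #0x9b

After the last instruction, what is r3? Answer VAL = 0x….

VAL = 0x9b

[0] flags=0000 → (cmp)
[1] flags=0000 LE?F → skip
[2] flags=0000 EQ?F → skip
[3] flags=0000 VS?F → skip
[4] flags=1010 → (cmp)
[5] flags=1010 GE?F → skip
[6] flags=1010 MI?T → r3=0x9b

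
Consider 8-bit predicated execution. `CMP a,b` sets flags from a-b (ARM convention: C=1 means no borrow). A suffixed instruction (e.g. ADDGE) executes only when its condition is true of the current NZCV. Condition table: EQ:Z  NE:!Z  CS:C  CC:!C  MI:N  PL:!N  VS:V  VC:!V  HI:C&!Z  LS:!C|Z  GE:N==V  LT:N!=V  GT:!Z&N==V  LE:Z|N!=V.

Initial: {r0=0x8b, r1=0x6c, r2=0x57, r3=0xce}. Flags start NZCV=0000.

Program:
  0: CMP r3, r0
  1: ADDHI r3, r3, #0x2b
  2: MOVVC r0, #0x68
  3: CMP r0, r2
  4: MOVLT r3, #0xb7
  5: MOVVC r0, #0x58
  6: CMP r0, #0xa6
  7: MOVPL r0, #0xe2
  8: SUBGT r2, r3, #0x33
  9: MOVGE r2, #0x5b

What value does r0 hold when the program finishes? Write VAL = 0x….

0: ✓ CMP  NZCV=0010
1: ✓ ADDHI  r3←0xf9
2: ✓ MOVVC  r0←0x68
3: ✓ CMP  NZCV=0010
4: · MOVLT
5: ✓ MOVVC  r0←0x58
6: ✓ CMP  NZCV=1001
7: · MOVPL
8: ✓ SUBGT  r2←0xc6
9: ✓ MOVGE  r2←0x5b

VAL = 0x58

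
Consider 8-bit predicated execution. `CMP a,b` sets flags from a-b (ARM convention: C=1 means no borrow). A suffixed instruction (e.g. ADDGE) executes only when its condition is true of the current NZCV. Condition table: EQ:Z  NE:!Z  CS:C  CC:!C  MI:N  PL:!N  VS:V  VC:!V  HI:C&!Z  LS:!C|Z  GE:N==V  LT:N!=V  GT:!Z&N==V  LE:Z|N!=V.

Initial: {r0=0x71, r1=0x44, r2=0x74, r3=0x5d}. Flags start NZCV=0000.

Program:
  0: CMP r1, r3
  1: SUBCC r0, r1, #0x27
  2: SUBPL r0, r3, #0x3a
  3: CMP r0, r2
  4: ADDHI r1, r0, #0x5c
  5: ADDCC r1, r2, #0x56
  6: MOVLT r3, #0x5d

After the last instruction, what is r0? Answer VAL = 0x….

VAL = 0x1d

[0] flags=1000 → (cmp)
[1] flags=1000 CC?T → r0=0x1d
[2] flags=1000 PL?F → skip
[3] flags=1000 → (cmp)
[4] flags=1000 HI?F → skip
[5] flags=1000 CC?T → r1=0xca
[6] flags=1000 LT?T → r3=0x5d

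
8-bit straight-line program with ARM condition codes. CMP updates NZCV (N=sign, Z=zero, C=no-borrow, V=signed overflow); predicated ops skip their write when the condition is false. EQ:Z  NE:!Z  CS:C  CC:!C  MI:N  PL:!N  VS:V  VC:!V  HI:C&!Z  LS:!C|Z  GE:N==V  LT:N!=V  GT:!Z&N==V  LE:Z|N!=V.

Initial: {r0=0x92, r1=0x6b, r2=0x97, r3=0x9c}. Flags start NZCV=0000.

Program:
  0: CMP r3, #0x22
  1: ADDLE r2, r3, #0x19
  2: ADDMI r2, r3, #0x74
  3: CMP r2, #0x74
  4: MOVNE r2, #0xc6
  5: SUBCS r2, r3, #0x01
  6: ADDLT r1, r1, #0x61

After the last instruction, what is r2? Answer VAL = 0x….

VAL = 0x9b

[0] flags=0011 → (cmp)
[1] flags=0011 LE?T → r2=0xb5
[2] flags=0011 MI?F → skip
[3] flags=0011 → (cmp)
[4] flags=0011 NE?T → r2=0xc6
[5] flags=0011 CS?T → r2=0x9b
[6] flags=0011 LT?T → r1=0xcc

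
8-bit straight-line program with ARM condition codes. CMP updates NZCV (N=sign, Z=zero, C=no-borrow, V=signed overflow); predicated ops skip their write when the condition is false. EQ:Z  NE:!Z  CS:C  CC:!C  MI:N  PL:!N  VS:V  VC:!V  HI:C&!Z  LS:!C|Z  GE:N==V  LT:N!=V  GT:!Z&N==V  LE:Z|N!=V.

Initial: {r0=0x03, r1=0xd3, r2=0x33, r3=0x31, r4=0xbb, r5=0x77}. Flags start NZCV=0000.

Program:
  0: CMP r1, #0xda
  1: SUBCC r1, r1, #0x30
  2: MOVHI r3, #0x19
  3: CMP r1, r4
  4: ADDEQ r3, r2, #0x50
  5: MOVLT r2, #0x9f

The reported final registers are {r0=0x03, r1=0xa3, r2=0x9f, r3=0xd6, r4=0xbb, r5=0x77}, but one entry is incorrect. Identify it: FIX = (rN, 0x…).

FIX = (r3, 0x31)

[0] flags=1000 → (cmp)
[1] flags=1000 CC?T → r1=0xa3
[2] flags=1000 HI?F → skip
[3] flags=1000 → (cmp)
[4] flags=1000 EQ?F → skip
[5] flags=1000 LT?T → r2=0x9f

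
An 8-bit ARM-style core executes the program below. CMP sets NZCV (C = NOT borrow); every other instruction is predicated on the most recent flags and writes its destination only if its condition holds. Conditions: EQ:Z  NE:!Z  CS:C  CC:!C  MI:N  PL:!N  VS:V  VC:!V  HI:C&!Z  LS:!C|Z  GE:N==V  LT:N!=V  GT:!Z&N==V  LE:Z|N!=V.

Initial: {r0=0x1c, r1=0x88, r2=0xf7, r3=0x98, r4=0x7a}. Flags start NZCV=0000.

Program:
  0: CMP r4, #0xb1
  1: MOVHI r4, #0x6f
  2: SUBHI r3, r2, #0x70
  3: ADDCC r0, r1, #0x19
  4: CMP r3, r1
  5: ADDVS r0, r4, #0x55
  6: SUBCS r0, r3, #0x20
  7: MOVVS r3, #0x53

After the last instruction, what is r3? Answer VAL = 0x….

VAL = 0x98

[0] flags=1001 → (cmp)
[1] flags=1001 HI?F → skip
[2] flags=1001 HI?F → skip
[3] flags=1001 CC?T → r0=0xa1
[4] flags=0010 → (cmp)
[5] flags=0010 VS?F → skip
[6] flags=0010 CS?T → r0=0x78
[7] flags=0010 VS?F → skip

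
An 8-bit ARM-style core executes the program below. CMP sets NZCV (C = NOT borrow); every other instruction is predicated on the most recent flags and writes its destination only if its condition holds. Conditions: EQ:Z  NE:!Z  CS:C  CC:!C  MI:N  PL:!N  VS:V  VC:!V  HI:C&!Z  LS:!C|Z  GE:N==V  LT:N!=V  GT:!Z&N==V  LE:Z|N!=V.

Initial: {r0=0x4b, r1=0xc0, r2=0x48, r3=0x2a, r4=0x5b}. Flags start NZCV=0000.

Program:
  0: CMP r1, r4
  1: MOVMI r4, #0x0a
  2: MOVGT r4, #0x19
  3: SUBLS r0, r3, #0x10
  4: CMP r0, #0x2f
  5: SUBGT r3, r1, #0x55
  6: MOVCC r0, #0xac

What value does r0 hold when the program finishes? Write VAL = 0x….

[0] flags=0011 → (cmp)
[1] flags=0011 MI?F → skip
[2] flags=0011 GT?F → skip
[3] flags=0011 LS?F → skip
[4] flags=0010 → (cmp)
[5] flags=0010 GT?T → r3=0x6b
[6] flags=0010 CC?F → skip

VAL = 0x4b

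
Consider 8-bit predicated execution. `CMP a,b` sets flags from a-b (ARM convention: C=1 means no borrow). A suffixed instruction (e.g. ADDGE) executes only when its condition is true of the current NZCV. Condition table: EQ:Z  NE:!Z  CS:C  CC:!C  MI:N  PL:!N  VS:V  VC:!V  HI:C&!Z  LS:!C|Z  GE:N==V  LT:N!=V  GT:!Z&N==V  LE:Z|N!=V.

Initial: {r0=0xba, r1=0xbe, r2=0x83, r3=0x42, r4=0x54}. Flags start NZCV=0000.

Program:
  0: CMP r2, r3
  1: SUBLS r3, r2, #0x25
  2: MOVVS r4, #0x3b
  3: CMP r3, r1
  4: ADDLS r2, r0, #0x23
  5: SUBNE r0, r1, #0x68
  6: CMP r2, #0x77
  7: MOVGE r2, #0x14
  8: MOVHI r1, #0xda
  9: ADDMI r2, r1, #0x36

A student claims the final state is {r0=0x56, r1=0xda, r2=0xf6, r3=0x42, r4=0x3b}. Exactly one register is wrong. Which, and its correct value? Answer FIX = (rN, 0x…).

FIX = (r2, 0xdd)

[0] flags=0011 → (cmp)
[1] flags=0011 LS?F → skip
[2] flags=0011 VS?T → r4=0x3b
[3] flags=1001 → (cmp)
[4] flags=1001 LS?T → r2=0xdd
[5] flags=1001 NE?T → r0=0x56
[6] flags=0011 → (cmp)
[7] flags=0011 GE?F → skip
[8] flags=0011 HI?T → r1=0xda
[9] flags=0011 MI?F → skip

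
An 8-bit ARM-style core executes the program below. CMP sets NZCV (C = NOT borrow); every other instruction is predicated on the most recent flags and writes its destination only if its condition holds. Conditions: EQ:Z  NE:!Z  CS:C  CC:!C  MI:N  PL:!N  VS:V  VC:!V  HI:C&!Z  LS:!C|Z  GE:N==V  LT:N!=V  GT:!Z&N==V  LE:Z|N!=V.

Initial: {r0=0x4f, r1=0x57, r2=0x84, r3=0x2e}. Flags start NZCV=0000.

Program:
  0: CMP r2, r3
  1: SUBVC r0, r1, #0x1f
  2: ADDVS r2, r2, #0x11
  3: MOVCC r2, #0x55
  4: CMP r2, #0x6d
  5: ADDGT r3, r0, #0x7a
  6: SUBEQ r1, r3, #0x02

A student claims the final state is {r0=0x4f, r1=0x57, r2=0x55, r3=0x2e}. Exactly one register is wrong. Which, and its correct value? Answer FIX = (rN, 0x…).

FIX = (r2, 0x95)

0: ✓ CMP  NZCV=0011
1: · SUBVC
2: ✓ ADDVS  r2←0x95
3: · MOVCC
4: ✓ CMP  NZCV=0011
5: · ADDGT
6: · SUBEQ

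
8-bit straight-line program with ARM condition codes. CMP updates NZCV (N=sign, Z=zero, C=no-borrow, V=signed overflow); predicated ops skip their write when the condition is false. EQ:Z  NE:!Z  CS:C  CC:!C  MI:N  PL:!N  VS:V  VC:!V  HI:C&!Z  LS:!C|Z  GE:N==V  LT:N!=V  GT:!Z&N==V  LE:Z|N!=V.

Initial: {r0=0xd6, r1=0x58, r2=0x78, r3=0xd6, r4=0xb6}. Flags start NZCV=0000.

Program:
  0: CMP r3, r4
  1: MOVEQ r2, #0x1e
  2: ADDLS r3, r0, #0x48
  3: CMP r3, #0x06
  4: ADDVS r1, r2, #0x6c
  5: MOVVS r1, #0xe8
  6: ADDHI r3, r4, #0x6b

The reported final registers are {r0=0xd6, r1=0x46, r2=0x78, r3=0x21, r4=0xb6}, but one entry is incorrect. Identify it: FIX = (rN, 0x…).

FIX = (r1, 0x58)

0: ✓ CMP  NZCV=0010
1: · MOVEQ
2: · ADDLS
3: ✓ CMP  NZCV=1010
4: · ADDVS
5: · MOVVS
6: ✓ ADDHI  r3←0x21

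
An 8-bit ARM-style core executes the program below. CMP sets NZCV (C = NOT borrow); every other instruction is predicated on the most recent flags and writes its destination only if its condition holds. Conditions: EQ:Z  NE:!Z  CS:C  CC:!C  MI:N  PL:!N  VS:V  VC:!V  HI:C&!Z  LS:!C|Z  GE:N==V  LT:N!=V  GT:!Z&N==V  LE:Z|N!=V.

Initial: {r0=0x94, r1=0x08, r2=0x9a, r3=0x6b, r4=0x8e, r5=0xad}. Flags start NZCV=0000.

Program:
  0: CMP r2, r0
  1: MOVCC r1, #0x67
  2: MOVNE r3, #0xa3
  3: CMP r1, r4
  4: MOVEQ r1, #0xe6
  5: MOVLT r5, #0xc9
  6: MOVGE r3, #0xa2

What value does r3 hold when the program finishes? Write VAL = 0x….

VAL = 0xa2

[0] flags=0010 → (cmp)
[1] flags=0010 CC?F → skip
[2] flags=0010 NE?T → r3=0xa3
[3] flags=0000 → (cmp)
[4] flags=0000 EQ?F → skip
[5] flags=0000 LT?F → skip
[6] flags=0000 GE?T → r3=0xa2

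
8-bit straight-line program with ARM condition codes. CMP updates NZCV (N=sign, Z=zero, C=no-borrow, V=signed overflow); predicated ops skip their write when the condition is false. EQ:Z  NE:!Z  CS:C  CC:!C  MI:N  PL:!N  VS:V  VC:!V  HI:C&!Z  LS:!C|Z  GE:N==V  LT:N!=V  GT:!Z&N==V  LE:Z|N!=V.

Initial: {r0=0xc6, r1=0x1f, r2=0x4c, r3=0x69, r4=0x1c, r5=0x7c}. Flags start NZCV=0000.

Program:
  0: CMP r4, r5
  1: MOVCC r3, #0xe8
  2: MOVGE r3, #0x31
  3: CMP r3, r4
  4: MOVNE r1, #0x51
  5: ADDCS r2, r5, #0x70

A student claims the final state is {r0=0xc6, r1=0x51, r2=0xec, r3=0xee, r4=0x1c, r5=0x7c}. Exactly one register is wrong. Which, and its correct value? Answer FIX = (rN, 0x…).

FIX = (r3, 0xe8)

0: ✓ CMP  NZCV=1000
1: ✓ MOVCC  r3←0xe8
2: · MOVGE
3: ✓ CMP  NZCV=1010
4: ✓ MOVNE  r1←0x51
5: ✓ ADDCS  r2←0xec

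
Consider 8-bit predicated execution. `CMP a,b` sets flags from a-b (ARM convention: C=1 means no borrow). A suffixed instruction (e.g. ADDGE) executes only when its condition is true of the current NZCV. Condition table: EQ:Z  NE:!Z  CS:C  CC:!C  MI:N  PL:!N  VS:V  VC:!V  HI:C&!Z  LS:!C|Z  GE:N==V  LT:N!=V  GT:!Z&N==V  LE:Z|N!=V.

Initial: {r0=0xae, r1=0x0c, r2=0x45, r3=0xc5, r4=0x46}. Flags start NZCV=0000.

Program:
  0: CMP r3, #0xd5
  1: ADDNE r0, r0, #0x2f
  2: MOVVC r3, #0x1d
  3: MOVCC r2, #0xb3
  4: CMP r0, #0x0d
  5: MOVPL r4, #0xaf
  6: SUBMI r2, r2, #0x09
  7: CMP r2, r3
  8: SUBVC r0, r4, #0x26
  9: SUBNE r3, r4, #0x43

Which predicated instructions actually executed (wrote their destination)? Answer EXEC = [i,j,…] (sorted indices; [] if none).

EXEC = [1,2,3,6,8,9]

0: ✓ CMP  NZCV=1000
1: ✓ ADDNE  r0←0xdd
2: ✓ MOVVC  r3←0x1d
3: ✓ MOVCC  r2←0xb3
4: ✓ CMP  NZCV=1010
5: · MOVPL
6: ✓ SUBMI  r2←0xaa
7: ✓ CMP  NZCV=1010
8: ✓ SUBVC  r0←0x20
9: ✓ SUBNE  r3←0x03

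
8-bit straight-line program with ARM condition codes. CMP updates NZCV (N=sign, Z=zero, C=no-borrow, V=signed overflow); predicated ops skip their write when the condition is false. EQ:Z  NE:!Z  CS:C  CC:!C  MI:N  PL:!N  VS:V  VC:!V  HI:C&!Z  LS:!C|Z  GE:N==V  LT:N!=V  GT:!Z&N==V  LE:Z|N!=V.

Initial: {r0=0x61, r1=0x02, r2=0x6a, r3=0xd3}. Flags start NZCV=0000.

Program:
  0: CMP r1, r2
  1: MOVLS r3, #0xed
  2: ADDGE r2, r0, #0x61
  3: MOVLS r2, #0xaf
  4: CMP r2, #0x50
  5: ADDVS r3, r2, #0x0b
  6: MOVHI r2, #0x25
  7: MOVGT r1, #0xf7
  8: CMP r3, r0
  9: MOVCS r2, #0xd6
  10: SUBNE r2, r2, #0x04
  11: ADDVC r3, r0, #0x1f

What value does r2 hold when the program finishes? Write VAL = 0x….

[0] flags=1000 → (cmp)
[1] flags=1000 LS?T → r3=0xed
[2] flags=1000 GE?F → skip
[3] flags=1000 LS?T → r2=0xaf
[4] flags=0011 → (cmp)
[5] flags=0011 VS?T → r3=0xba
[6] flags=0011 HI?T → r2=0x25
[7] flags=0011 GT?F → skip
[8] flags=0011 → (cmp)
[9] flags=0011 CS?T → r2=0xd6
[10] flags=0011 NE?T → r2=0xd2
[11] flags=0011 VC?F → skip

VAL = 0xd2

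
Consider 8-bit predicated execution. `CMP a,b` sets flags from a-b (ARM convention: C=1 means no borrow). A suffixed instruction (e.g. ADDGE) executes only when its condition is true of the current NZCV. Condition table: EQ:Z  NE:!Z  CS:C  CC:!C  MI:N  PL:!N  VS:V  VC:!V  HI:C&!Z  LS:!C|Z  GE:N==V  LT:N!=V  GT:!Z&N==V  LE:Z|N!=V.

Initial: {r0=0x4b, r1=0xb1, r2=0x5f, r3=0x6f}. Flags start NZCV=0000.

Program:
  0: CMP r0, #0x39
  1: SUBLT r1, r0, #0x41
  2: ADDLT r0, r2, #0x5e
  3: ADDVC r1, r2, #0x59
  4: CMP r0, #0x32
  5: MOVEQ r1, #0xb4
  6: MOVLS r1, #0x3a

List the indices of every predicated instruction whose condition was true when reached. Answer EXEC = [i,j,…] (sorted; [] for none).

EXEC = [3]

0: ✓ CMP  NZCV=0010
1: · SUBLT
2: · ADDLT
3: ✓ ADDVC  r1←0xb8
4: ✓ CMP  NZCV=0010
5: · MOVEQ
6: · MOVLS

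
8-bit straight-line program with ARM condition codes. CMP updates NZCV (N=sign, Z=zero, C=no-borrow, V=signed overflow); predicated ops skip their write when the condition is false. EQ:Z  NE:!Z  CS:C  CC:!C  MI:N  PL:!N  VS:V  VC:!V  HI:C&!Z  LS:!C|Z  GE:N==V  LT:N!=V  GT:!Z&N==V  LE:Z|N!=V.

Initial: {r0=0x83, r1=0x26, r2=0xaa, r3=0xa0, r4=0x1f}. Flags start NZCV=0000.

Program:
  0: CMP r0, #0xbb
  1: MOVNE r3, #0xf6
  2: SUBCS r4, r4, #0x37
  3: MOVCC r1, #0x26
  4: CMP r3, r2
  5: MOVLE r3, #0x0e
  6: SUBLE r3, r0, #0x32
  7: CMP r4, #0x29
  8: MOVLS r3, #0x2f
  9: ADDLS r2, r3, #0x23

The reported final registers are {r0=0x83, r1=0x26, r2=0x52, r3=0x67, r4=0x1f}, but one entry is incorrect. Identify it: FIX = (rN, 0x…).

0: ✓ CMP  NZCV=1000
1: ✓ MOVNE  r3←0xf6
2: · SUBCS
3: ✓ MOVCC  r1←0x26
4: ✓ CMP  NZCV=0010
5: · MOVLE
6: · SUBLE
7: ✓ CMP  NZCV=1000
8: ✓ MOVLS  r3←0x2f
9: ✓ ADDLS  r2←0x52

FIX = (r3, 0x2f)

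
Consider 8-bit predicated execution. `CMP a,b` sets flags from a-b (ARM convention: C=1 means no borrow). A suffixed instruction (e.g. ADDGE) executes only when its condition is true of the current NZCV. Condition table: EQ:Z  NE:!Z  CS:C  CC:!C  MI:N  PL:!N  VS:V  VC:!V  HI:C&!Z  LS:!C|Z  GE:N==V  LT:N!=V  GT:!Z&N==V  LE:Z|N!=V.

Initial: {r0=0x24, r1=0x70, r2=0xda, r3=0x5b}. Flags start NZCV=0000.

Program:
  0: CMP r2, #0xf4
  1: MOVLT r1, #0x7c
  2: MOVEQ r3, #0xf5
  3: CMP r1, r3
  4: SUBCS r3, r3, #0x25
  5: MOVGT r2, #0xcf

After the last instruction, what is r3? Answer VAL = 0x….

VAL = 0x36

[0] flags=1000 → (cmp)
[1] flags=1000 LT?T → r1=0x7c
[2] flags=1000 EQ?F → skip
[3] flags=0010 → (cmp)
[4] flags=0010 CS?T → r3=0x36
[5] flags=0010 GT?T → r2=0xcf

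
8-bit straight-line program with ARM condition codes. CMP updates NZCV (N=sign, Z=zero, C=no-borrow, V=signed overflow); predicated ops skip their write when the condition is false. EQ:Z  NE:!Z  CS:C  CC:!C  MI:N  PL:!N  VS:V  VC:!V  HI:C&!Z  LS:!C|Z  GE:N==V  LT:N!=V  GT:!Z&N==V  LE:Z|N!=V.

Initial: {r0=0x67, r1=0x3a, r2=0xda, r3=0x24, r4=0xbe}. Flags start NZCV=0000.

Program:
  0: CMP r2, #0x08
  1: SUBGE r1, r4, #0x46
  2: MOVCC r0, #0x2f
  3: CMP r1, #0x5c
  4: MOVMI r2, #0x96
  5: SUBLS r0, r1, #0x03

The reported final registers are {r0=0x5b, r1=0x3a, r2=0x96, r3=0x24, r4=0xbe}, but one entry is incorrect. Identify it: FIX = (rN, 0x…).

[0] flags=1010 → (cmp)
[1] flags=1010 GE?F → skip
[2] flags=1010 CC?F → skip
[3] flags=1000 → (cmp)
[4] flags=1000 MI?T → r2=0x96
[5] flags=1000 LS?T → r0=0x37

FIX = (r0, 0x37)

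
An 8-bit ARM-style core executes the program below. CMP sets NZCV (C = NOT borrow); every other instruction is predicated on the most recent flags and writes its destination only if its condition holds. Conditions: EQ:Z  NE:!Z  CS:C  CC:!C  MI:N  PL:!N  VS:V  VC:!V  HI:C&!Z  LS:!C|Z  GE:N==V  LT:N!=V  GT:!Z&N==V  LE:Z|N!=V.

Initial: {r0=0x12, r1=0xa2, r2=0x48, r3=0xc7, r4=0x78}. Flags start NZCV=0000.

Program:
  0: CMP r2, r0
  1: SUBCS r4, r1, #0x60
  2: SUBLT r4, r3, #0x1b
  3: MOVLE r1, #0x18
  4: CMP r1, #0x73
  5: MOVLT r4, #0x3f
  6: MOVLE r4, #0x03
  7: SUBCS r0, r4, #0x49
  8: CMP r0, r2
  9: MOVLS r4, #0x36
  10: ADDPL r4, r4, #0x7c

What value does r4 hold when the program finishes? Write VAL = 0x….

[0] flags=0010 → (cmp)
[1] flags=0010 CS?T → r4=0x42
[2] flags=0010 LT?F → skip
[3] flags=0010 LE?F → skip
[4] flags=0011 → (cmp)
[5] flags=0011 LT?T → r4=0x3f
[6] flags=0011 LE?T → r4=0x03
[7] flags=0011 CS?T → r0=0xba
[8] flags=0011 → (cmp)
[9] flags=0011 LS?F → skip
[10] flags=0011 PL?T → r4=0x7f

VAL = 0x7f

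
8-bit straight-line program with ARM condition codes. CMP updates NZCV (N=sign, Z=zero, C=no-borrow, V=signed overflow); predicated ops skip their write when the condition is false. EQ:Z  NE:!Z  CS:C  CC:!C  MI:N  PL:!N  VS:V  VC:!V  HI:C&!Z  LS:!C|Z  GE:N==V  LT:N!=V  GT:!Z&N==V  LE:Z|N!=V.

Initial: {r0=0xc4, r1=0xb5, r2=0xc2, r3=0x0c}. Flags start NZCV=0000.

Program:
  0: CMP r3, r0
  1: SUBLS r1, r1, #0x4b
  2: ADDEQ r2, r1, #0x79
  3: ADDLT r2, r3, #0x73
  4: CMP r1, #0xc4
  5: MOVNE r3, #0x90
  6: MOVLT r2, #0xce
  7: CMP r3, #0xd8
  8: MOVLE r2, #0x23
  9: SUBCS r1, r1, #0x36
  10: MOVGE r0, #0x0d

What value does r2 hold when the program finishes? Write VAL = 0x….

0: ✓ CMP  NZCV=0000
1: ✓ SUBLS  r1←0x6a
2: · ADDEQ
3: · ADDLT
4: ✓ CMP  NZCV=1001
5: ✓ MOVNE  r3←0x90
6: · MOVLT
7: ✓ CMP  NZCV=1000
8: ✓ MOVLE  r2←0x23
9: · SUBCS
10: · MOVGE

VAL = 0x23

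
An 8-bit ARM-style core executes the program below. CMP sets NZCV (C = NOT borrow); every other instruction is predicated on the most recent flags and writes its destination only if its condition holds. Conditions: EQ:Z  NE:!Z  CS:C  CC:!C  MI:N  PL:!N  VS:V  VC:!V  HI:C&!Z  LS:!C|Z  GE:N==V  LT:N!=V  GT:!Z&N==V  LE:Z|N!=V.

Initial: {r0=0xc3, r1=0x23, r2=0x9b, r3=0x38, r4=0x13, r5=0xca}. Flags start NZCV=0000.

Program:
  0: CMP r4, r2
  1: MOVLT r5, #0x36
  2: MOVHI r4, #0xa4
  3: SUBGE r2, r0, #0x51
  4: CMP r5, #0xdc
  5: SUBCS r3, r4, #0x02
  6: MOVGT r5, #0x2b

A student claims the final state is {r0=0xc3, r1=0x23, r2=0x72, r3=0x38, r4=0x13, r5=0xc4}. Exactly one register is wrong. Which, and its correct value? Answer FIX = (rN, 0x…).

FIX = (r5, 0xca)

0: ✓ CMP  NZCV=0000
1: · MOVLT
2: · MOVHI
3: ✓ SUBGE  r2←0x72
4: ✓ CMP  NZCV=1000
5: · SUBCS
6: · MOVGT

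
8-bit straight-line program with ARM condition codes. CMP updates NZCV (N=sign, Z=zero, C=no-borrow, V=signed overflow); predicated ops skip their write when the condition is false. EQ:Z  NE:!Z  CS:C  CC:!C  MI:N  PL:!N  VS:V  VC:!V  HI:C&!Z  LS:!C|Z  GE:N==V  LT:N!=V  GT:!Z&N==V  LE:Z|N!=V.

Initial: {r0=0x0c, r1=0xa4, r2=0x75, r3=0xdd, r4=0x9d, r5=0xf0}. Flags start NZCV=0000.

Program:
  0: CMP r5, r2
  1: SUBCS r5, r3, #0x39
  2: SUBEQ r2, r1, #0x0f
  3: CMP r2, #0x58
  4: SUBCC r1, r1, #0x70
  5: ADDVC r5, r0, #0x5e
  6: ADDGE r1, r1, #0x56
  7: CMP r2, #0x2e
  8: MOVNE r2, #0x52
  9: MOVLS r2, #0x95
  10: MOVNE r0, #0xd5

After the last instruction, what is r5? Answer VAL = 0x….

0: ✓ CMP  NZCV=0011
1: ✓ SUBCS  r5←0xa4
2: · SUBEQ
3: ✓ CMP  NZCV=0010
4: · SUBCC
5: ✓ ADDVC  r5←0x6a
6: ✓ ADDGE  r1←0xfa
7: ✓ CMP  NZCV=0010
8: ✓ MOVNE  r2←0x52
9: · MOVLS
10: ✓ MOVNE  r0←0xd5

VAL = 0x6a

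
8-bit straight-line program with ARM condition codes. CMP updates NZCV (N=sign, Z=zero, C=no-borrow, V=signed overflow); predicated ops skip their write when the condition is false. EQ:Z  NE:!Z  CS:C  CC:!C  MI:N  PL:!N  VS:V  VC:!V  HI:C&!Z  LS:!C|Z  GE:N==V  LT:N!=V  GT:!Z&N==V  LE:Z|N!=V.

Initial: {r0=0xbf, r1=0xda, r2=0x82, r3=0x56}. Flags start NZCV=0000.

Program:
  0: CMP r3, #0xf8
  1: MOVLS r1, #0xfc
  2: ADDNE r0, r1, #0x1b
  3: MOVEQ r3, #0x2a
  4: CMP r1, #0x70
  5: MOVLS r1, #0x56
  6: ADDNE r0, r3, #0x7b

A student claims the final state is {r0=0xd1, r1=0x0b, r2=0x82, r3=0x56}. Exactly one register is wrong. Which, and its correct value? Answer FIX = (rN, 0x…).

FIX = (r1, 0xfc)

[0] flags=0000 → (cmp)
[1] flags=0000 LS?T → r1=0xfc
[2] flags=0000 NE?T → r0=0x17
[3] flags=0000 EQ?F → skip
[4] flags=1010 → (cmp)
[5] flags=1010 LS?F → skip
[6] flags=1010 NE?T → r0=0xd1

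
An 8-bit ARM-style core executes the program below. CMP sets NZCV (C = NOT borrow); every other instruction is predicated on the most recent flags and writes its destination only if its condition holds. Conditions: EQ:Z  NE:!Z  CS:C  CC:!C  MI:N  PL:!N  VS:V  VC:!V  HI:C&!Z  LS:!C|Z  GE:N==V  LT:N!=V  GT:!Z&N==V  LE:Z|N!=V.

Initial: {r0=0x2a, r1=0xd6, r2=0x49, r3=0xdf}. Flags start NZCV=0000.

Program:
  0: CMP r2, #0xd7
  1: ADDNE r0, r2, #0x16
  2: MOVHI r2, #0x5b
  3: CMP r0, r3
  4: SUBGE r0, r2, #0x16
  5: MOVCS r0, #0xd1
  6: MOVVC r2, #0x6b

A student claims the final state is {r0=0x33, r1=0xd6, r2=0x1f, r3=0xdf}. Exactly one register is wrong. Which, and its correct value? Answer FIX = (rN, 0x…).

[0] flags=0000 → (cmp)
[1] flags=0000 NE?T → r0=0x5f
[2] flags=0000 HI?F → skip
[3] flags=1001 → (cmp)
[4] flags=1001 GE?T → r0=0x33
[5] flags=1001 CS?F → skip
[6] flags=1001 VC?F → skip

FIX = (r2, 0x49)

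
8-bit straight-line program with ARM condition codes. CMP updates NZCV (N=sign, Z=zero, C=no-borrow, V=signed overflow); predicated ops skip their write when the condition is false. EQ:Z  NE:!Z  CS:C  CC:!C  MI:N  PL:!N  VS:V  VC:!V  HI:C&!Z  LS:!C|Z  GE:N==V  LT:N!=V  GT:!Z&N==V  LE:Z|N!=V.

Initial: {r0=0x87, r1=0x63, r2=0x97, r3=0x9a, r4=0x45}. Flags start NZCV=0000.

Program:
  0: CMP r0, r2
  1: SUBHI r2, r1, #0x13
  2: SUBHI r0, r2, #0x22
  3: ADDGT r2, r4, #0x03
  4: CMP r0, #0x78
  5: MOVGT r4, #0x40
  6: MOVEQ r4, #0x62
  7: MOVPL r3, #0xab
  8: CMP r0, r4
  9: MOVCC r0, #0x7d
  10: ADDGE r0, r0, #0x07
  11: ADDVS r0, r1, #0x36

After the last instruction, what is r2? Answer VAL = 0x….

VAL = 0x97

0: ✓ CMP  NZCV=1000
1: · SUBHI
2: · SUBHI
3: · ADDGT
4: ✓ CMP  NZCV=0011
5: · MOVGT
6: · MOVEQ
7: ✓ MOVPL  r3←0xab
8: ✓ CMP  NZCV=0011
9: · MOVCC
10: · ADDGE
11: ✓ ADDVS  r0←0x99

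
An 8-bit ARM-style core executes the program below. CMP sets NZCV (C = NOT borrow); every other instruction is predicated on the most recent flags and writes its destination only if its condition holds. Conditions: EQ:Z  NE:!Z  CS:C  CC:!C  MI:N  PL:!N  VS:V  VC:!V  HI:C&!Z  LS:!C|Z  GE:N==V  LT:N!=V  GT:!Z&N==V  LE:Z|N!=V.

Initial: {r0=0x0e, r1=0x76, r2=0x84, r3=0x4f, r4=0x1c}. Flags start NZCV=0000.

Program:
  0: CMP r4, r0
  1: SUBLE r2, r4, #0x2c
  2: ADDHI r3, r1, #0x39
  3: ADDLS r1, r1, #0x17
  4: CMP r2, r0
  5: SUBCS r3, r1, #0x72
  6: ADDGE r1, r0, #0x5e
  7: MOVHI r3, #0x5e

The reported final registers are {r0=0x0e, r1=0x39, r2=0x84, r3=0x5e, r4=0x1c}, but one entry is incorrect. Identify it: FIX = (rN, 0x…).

FIX = (r1, 0x76)

0: ✓ CMP  NZCV=0010
1: · SUBLE
2: ✓ ADDHI  r3←0xaf
3: · ADDLS
4: ✓ CMP  NZCV=0011
5: ✓ SUBCS  r3←0x04
6: · ADDGE
7: ✓ MOVHI  r3←0x5e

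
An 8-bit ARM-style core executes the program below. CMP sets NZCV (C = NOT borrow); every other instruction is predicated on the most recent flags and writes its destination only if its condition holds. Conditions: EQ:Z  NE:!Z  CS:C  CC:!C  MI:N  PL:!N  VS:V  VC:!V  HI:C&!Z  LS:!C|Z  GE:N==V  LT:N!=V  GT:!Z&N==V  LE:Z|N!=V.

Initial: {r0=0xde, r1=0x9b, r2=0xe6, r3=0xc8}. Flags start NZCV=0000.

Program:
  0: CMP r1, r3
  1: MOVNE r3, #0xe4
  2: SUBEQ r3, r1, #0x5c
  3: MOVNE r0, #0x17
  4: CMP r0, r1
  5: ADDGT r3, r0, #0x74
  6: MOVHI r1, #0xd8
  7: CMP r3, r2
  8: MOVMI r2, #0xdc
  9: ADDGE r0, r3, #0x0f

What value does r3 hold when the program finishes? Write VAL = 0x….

VAL = 0x8b

0: ✓ CMP  NZCV=1000
1: ✓ MOVNE  r3←0xe4
2: · SUBEQ
3: ✓ MOVNE  r0←0x17
4: ✓ CMP  NZCV=0000
5: ✓ ADDGT  r3←0x8b
6: · MOVHI
7: ✓ CMP  NZCV=1000
8: ✓ MOVMI  r2←0xdc
9: · ADDGE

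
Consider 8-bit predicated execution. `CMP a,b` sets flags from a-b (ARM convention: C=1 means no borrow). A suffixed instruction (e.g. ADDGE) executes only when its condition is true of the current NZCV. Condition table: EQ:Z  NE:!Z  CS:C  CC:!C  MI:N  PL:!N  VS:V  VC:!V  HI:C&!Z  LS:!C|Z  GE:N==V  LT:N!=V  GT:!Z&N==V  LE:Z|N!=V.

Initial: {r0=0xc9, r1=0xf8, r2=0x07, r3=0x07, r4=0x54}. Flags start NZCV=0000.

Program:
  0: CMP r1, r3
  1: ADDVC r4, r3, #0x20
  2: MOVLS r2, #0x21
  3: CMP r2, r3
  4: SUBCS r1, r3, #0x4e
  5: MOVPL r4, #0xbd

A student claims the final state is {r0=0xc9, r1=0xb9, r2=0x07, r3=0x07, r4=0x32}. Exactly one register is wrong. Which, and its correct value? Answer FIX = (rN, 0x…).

0: ✓ CMP  NZCV=1010
1: ✓ ADDVC  r4←0x27
2: · MOVLS
3: ✓ CMP  NZCV=0110
4: ✓ SUBCS  r1←0xb9
5: ✓ MOVPL  r4←0xbd

FIX = (r4, 0xbd)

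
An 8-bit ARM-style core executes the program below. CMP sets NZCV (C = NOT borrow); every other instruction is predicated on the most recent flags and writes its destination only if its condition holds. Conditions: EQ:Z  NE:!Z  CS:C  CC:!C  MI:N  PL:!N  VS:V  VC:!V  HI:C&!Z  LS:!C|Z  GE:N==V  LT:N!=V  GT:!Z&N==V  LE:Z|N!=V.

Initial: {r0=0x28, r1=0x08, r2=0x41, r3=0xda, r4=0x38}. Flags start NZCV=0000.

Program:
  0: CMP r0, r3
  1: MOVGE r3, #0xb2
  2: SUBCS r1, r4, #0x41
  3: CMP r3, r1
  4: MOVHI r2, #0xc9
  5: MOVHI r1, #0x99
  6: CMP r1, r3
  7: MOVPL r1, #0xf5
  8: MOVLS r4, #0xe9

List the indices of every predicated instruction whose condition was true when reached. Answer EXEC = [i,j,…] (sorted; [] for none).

EXEC = [1,4,5,8]

0: ✓ CMP  NZCV=0000
1: ✓ MOVGE  r3←0xb2
2: · SUBCS
3: ✓ CMP  NZCV=1010
4: ✓ MOVHI  r2←0xc9
5: ✓ MOVHI  r1←0x99
6: ✓ CMP  NZCV=1000
7: · MOVPL
8: ✓ MOVLS  r4←0xe9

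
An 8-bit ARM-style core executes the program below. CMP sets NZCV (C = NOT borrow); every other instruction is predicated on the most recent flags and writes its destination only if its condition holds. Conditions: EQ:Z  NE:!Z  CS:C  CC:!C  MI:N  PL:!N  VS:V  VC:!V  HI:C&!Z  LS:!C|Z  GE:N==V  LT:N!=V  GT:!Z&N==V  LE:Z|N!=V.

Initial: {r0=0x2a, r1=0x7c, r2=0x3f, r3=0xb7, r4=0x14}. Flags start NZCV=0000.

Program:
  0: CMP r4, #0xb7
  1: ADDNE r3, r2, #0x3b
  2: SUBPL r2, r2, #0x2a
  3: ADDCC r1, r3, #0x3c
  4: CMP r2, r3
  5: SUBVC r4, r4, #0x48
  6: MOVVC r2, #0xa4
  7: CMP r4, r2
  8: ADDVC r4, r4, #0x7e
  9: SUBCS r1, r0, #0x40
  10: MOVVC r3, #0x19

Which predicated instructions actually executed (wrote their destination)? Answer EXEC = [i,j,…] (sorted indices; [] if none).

0: ✓ CMP  NZCV=0000
1: ✓ ADDNE  r3←0x7a
2: ✓ SUBPL  r2←0x15
3: ✓ ADDCC  r1←0xb6
4: ✓ CMP  NZCV=1000
5: ✓ SUBVC  r4←0xcc
6: ✓ MOVVC  r2←0xa4
7: ✓ CMP  NZCV=0010
8: ✓ ADDVC  r4←0x4a
9: ✓ SUBCS  r1←0xea
10: ✓ MOVVC  r3←0x19

EXEC = [1,2,3,5,6,8,9,10]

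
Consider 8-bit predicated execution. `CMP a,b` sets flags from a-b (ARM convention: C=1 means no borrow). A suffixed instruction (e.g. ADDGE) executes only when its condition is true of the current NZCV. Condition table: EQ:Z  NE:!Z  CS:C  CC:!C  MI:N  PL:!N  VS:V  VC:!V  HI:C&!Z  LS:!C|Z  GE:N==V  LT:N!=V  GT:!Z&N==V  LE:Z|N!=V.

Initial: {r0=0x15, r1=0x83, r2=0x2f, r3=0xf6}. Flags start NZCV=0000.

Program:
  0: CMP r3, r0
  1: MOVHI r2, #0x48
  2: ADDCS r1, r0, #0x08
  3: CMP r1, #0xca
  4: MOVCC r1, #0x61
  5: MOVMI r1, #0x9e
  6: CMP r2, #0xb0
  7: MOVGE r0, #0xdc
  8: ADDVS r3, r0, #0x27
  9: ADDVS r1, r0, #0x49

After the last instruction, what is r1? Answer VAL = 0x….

0: ✓ CMP  NZCV=1010
1: ✓ MOVHI  r2←0x48
2: ✓ ADDCS  r1←0x1d
3: ✓ CMP  NZCV=0000
4: ✓ MOVCC  r1←0x61
5: · MOVMI
6: ✓ CMP  NZCV=1001
7: ✓ MOVGE  r0←0xdc
8: ✓ ADDVS  r3←0x03
9: ✓ ADDVS  r1←0x25

VAL = 0x25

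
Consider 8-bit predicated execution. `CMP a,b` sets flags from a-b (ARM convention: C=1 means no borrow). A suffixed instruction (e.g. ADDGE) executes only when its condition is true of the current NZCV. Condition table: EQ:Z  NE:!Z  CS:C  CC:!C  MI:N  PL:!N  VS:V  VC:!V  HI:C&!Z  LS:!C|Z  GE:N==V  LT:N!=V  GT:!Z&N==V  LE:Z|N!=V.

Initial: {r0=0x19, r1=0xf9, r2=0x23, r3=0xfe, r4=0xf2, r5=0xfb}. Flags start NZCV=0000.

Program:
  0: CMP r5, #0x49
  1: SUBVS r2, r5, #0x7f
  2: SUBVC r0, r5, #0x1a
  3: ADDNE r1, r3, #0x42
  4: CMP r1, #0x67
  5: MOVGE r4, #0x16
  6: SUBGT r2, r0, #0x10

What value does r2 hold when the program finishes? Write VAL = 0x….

0: ✓ CMP  NZCV=1010
1: · SUBVS
2: ✓ SUBVC  r0←0xe1
3: ✓ ADDNE  r1←0x40
4: ✓ CMP  NZCV=1000
5: · MOVGE
6: · SUBGT

VAL = 0x23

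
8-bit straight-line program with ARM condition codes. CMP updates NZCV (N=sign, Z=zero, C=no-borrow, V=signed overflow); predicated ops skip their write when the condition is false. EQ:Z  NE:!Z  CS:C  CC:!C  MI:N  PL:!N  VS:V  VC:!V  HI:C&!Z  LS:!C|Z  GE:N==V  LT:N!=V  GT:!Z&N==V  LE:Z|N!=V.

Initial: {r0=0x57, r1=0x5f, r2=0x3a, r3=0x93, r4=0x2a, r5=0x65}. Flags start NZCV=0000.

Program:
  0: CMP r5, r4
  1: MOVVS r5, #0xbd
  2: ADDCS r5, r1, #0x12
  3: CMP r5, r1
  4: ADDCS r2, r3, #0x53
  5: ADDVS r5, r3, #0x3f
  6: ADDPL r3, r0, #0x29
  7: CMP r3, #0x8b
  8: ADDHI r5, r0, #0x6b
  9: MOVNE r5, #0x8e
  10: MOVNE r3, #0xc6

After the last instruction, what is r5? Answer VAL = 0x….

VAL = 0x8e

0: ✓ CMP  NZCV=0010
1: · MOVVS
2: ✓ ADDCS  r5←0x71
3: ✓ CMP  NZCV=0010
4: ✓ ADDCS  r2←0xe6
5: · ADDVS
6: ✓ ADDPL  r3←0x80
7: ✓ CMP  NZCV=1000
8: · ADDHI
9: ✓ MOVNE  r5←0x8e
10: ✓ MOVNE  r3←0xc6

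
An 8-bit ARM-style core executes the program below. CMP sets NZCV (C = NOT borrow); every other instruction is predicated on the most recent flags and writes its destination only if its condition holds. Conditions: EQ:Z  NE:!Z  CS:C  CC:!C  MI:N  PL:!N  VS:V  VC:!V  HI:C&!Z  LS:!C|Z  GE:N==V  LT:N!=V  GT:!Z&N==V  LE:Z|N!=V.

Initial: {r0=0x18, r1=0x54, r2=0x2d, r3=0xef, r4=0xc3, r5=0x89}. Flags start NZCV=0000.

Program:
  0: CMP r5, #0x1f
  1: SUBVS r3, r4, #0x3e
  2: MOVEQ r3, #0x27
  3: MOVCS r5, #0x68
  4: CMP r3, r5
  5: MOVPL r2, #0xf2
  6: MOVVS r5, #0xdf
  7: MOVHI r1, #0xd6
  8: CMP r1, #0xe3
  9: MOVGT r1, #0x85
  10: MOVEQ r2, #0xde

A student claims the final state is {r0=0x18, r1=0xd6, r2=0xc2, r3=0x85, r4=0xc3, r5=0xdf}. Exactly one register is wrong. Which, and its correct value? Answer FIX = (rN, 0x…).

FIX = (r2, 0xf2)

0: ✓ CMP  NZCV=0011
1: ✓ SUBVS  r3←0x85
2: · MOVEQ
3: ✓ MOVCS  r5←0x68
4: ✓ CMP  NZCV=0011
5: ✓ MOVPL  r2←0xf2
6: ✓ MOVVS  r5←0xdf
7: ✓ MOVHI  r1←0xd6
8: ✓ CMP  NZCV=1000
9: · MOVGT
10: · MOVEQ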